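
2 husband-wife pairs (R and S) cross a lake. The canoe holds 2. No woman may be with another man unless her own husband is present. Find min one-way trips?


Label couples R and S.
1. WR+WS → (far: WR,WS; near: HR,HS)
2. WR ←   (far: WS; near: HR,HS,WR)
3. HR+HS → (far: HR,HS,WS; near: WR)
4. HR ←   (far: HS,WS; near: HR,WR)  — HR returns, since WR is alone on near bank
5. HR+WR → (far: all four; near: empty)
Every state respects the constraint.
Minimum trips = 5

5


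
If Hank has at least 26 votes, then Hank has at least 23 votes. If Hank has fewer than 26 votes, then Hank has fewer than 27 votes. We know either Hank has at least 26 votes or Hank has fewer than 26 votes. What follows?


Constructive dilemma: (P → Q) ∧ (R → S), P ∨ R ⊢ Q ∨ S
Premise 1: Hank has at least 26 votes → Hank has at least 23 votes
Premise 2: Hank has fewer than 26 votes → Hank has fewer than 27 votes
Premise 3: Hank has at least 26 votes ∨ Hank has fewer than 26 votes
Case 1: Assuming Hank has at least 26 votes, then by Premise 1, Hank has at least 23 votes.
Case 2: Assuming Hank has fewer than 26 votes, then by Premise 2, Hank has fewer than 27 votes.
Since one of Hank has at least 26 votes or Hank has fewer than 26 votes must hold, we get Hank has at least 23 votes or Hank has fewer than 27 votes.

Hank has at least 23 votes or Hank has fewer than 27 votes.


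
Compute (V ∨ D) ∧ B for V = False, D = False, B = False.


V = False, D = False, B = False
Step 1: V ∨ D = False OR False = False
Step 2: False ∧ B = False AND False = False
OR is true when at least one operand is true; AND requires both.

False


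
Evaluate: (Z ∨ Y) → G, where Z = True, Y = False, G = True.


Z = True, Y = False, G = True
Step 1: Z ∨ Y = True OR False = True
Step 2: (True) → G: false only when antecedent=True and G=False.
Result: True

True


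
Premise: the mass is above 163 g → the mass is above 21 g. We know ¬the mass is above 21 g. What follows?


Modus tollens: P → Q, ¬Q ⊢ ¬P
P: the mass is above 163 g
Q: the mass is above 21 g
We have P → Q and Q is false.
By modus tollens, P must be false.

It is not the case that the mass is above 163 g


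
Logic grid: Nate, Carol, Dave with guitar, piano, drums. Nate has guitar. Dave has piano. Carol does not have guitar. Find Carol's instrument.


From clues:
  Dave → piano
  Nate → guitar
By elimination, Carol gets the remaining.

drums


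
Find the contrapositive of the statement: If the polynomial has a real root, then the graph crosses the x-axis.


Original: If the polynomial has a real root, then the graph crosses the x-axis
Contrapositive: If ¬Q, then ¬P
Negate Q: not (the graph crosses the x-axis)
Negate P: not (the polynomial has a real root)

If not (the graph crosses the x-axis), then not (the polynomial has a real root).


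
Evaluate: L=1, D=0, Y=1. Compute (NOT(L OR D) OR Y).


L OR D = 1
NOT(1) = 0
0 OR 1 = 1

1


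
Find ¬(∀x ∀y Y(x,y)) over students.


Original: ∀x ∀y Y(x,y)
Rule: ¬∀→∃, ¬∃→∀, negate predicate.
Negation: ∃x ∃y ¬Y(x,y)

∃x ∃y ¬Y(x,y)


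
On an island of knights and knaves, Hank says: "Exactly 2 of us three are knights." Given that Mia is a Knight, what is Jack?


Hank claims exactly 2 knights among Hank, Mia, Jack.
Given: Mia is a Knight.

Case 1: Hank is a Knight (tells truth)
  Then exactly 2 of the three are knights.
  Counting Hank, Mia: 2 knight(s) so far. Need 0 more → Jack = Knave.
Case 2: Hank is a Knave (lies)
  Then the count is NOT 2.
  If Jack = Knight, count = 2 = 2 → claim would be true, contradicts lie.
  If Jack = Knave, count = 1 ≠ 2 → lie confirmed ✓

Jack is a Knave.

Knave


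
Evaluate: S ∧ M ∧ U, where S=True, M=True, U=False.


S = True, M = True, U = False
Expression: S ∧ M ∧ U
Step 1: S ∧ M = True AND True = True
Step 2: (True) ∧ U = True AND False = False

False


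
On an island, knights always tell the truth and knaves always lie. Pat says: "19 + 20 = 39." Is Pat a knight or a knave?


Statement: "19 + 20 = 39."
Actual: 19 + 20 = 39
Claimed: 39
Statement is TRUE → Pat tells the truth → Knight

Knight


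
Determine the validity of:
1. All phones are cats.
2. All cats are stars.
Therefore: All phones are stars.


Premise 1: All phones are cats.
Premise 2: All cats are stars.
Conclusion: All phones are stars.
Barbara syllogism (AAA-1): All A are B, All B are C → All A are C.
Middle term (cats) distributed in premise 2.

Valid


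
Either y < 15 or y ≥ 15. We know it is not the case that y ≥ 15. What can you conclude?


Disjunctive syllogism: P ∨ Q, ¬P ⊢ Q
Disjunction: y < 15 ∨ y ≥ 15
We know it is not the case that y ≥ 15.
By disjunctive syllogism, the other disjunct must be true.

y < 15


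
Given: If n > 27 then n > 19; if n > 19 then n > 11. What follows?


Hypothetical syllogism: P → Q, Q → R ⊢ P → R
Premise 1: n > 27 → n > 19
Premise 2: n > 19 → n > 11
Chain the implications: the middle term (n > 19) links the two.
Conclusion: If n > 27, then n > 11.

If n > 27, then n > 11.


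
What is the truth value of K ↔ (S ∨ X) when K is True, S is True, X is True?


K = True, S = True, X = True
Step 1: S ∨ X = True OR True = True
Step 2: K ↔ (True): true when both sides have same truth value.
Result: True ↔ True = True

True


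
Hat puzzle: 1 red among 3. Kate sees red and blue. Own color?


Total red = 1, seen red = 1
Own red = 1 - 1 = 0
Kate's hat is blue.

blue


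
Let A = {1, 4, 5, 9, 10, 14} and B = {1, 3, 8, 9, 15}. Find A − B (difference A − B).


A = {1, 4, 5, 9, 10, 14}
B = {1, 3, 8, 9, 15}
Operation: difference A − B
In A but not B: 4, 5, 10, 14

{4, 5, 10, 14}


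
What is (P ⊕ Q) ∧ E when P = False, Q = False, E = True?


P = False, Q = False, E = True
Step 1: P ⊕ Q = False XOR False = False
Step 2: False ∧ E = False AND True = False
XOR true when exactly one of P,Q is true; then AND with E.

False


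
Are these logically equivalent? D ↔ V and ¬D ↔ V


Expression 1: D ↔ V
Expression 2: ¬D ↔ V
Truth table (D V | Expr1 Expr2):
  T T |   T     F   ← differ
  T F |   F     T   ← differ
  F T |   F     T   ← differ
  F F |   T     F   ← differ
Counterexample: D=T, V=T gives Expr1 = T but Expr2 = F, so the expressions are NOT logically equivalent.

No


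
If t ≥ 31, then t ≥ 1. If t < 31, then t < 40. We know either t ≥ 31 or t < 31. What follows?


Constructive dilemma: (P → Q) ∧ (R → S), P ∨ R ⊢ Q ∨ S
Premise 1: t ≥ 31 → t ≥ 1
Premise 2: t < 31 → t < 40
Premise 3: t ≥ 31 ∨ t < 31
Case 1: Assuming t ≥ 31, then by Premise 1, t ≥ 1.
Case 2: Assuming t < 31, then by Premise 2, t < 40.
Since one of t ≥ 31 or t < 31 must hold, we get t ≥ 1 or t < 40.

t ≥ 1 or t < 40.


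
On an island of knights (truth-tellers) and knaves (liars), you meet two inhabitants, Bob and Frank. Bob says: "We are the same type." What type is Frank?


Bob says: "We are the same type."
Case 1: Bob is a Knight (truth-teller)
  Statement is true → they ARE the same → Frank is also a Knight
Case 2: Bob is a Knave (liar)
  Statement is false → they are NOT the same → Frank is a Knight
In both cases, Frank is a Knight.

Knight


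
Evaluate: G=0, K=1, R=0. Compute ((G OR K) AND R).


G OR K = 0|1 = 1
1 AND 0 = 0

0


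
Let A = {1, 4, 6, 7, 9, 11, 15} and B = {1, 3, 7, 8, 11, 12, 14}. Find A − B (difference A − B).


A = {1, 4, 6, 7, 9, 11, 15}
B = {1, 3, 7, 8, 11, 12, 14}
Operation: difference A − B
In A but not B: 4, 6, 9, 15

{4, 6, 9, 15}


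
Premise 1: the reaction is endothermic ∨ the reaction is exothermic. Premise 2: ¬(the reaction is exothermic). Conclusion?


Disjunctive syllogism: P ∨ Q, ¬P ⊢ Q
Disjunction: the reaction is endothermic ∨ the reaction is exothermic
We know it is not the case that the reaction is exothermic.
By disjunctive syllogism, the other disjunct must be true.

The reaction is endothermic


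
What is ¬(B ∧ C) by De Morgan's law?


De Morgan's law: ¬(P ∧ Q) ≡ ¬P ∨ ¬Q
¬(B ∧ C) = ¬B ∨ ¬C

¬B ∨ ¬C


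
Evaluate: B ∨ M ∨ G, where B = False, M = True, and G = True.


B = False, M = True, G = True
Step 1: B ∨ M = False OR True = True
Step 2: True ∨ G = True OR True = True
OR is true when at least one operand is true.

True


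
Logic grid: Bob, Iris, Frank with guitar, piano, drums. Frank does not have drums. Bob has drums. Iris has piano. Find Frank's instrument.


From clues:
  Bob → drums
  Iris → piano
By elimination, Frank gets the remaining.

guitar


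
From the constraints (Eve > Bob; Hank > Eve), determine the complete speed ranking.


Constraints: Eve > Bob; Hank > Eve
Method: at each step, the next-highest is the one remaining person who never appears on the smaller side of a constraint between remaining people.
  Step 1: remaining {Bob, Hank, Eve}; on the smaller side: {Bob, Eve} → Hank is next (Hank > Eve).
  Step 2: remaining {Bob, Eve}; on the smaller side: {Bob} → Eve is next (Eve > Bob).
  Step 3: only Bob remains → lowest.
Final ranking (highest to lowest):

Hank > Eve > Bob


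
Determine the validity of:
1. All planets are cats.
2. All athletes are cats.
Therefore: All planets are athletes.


Premise 1: All planets are cats.
Premise 2: All athletes are cats.
Conclusion: All planets are athletes.
Fallacy: undistributed middle. cats is predicate in both.
Counterexample: planets and athletes could be disjoint subsets of cats.

Invalid


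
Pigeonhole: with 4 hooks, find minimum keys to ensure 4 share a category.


Pigeonhole: to guarantee k in one of n categories, need (k-1)×n + 1.
k = 4, n = 4
Minimum = (4-1) × 4 + 1 = 3 × 4 + 1

13


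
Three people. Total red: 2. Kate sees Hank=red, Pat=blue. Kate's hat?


Total red = 2, seen red = 1
Own red = 2 - 1 = 1
Kate's hat is red.

red


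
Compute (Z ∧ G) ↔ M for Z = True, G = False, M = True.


Z = True, G = False, M = True
Step 1: Z ∧ G = True AND False = False
Step 2: (False) ↔ M: true when both sides have same truth value.
Result: False ↔ True = False

False


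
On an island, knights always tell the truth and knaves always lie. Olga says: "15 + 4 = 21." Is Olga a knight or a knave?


Statement: "15 + 4 = 21."
Actual: 15 + 4 = 19
Claimed: 21
Statement is FALSE → Olga lies → Knave

Knave


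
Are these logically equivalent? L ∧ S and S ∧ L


Expression 1: L ∧ S
Expression 2: S ∧ L
Truth table (L S | Expr1 Expr2):
  T T |   T     T
  T F |   F     F
  F T |   F     F
  F F |   F     F
All 4 rows agree, so the expressions are logically equivalent.

Yes


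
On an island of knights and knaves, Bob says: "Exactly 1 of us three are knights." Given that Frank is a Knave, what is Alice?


Bob claims exactly 1 knights among Bob, Frank, Alice.
Given: Frank is a Knave.

Case 1: Bob is a Knight (tells truth)
  Then exactly 1 of the three are knights.
  Counting Bob, Frank: 1 knight(s) so far. Need 0 more → Alice = Knave.
Case 2: Bob is a Knave (lies)
  Then the count is NOT 1.
  If Alice = Knight, count = 1 = 1 → claim would be true, contradicts lie.
  If Alice = Knave, count = 0 ≠ 1 → lie confirmed ✓

Alice is a Knave.

Knave


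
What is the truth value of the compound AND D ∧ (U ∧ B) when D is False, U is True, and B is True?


D = False, U = True, B = True
Step 1: U ∧ B = True AND True = True
Step 2: D ∧ True = False AND True = False
AND is true only when ALL operands are true.

False


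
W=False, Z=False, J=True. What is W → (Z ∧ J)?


W = False, Z = False, J = True
Expression: W → (Z ∧ J)
Step 1: Z ∧ J = False AND True = False
Step 2: W → (False) = False → False = True

True


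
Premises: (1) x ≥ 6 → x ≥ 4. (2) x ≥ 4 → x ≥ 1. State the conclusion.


Hypothetical syllogism: P → Q, Q → R ⊢ P → R
Premise 1: x ≥ 6 → x ≥ 4
Premise 2: x ≥ 4 → x ≥ 1
Chain the implications: the middle term (x ≥ 4) links the two.
Conclusion: If x ≥ 6, then x ≥ 1.

If x ≥ 6, then x ≥ 1.


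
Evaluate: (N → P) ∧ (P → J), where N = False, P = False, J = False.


N = False, P = False, J = False
Step 1: N → P is false only when N=True and P=False. Result: True
Step 2: P → J is false only when P=True and J=False. Result: True
Step 3: True ∧ True = True

True


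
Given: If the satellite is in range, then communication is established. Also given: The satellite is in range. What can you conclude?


Modus ponens: P → Q, P ⊢ Q
P: the satellite is in range
Q: communication is established
We have P → Q and P is true.
By modus ponens, Q must be true.

Communication is established


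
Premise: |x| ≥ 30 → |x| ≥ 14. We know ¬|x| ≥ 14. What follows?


Modus tollens: P → Q, ¬Q ⊢ ¬P
P: |x| ≥ 30
Q: |x| ≥ 14
We have P → Q and Q is false.
By modus tollens, P must be false.

It is not the case that |x| ≥ 30


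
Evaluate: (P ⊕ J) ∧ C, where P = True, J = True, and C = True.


P = True, J = True, C = True
Step 1: P ⊕ J = True XOR True = False
Step 2: False ∧ C = False AND True = False
XOR true when exactly one of P,J is true; then AND with C.

False


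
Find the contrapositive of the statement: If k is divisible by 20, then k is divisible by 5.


Original: If k is divisible by 20, then k is divisible by 5
Contrapositive: If ¬Q, then ¬P
Negate Q: not (k is divisible by 5)
Negate P: not (k is divisible by 20)

If not (k is divisible by 5), then not (k is divisible by 20).


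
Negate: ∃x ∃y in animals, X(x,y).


Original: ∃x ∃y X(x,y)
Rule: ¬∀→∃, ¬∃→∀, negate predicate.
Negation: ∀x ∀y ¬X(x,y)

∀x ∀y ¬X(x,y)


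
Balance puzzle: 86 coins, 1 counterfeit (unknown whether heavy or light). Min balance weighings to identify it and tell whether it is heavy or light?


Let n = 86. 172 possibilities (n coins × lighter/heavier); each weighing has 3 outcomes.
Bound for k weighings: say the first weighing puts j coins on each pan. If it tips, the 2j weighed coins remain suspects (each with a known direction) and k-1 weighings give 3^(k-1) outcomes; 3^(k-1) is odd, so 2j ≤ 3^(k-1) - 1. If it balances, the n - 2j unweighed coins remain with direction unknown: 2(n - 2j) ≤ 3^(k-1) - 1 by the same parity argument. Adding, n ≤ (3^(k-1) - 1) + (3^(k-1) - 1)/2 = (3^k - 3)/2, and the classical three-group strategy achieves this (3 coins in 2 weighings, 12 in 3, 39 in 4, 120 in 5).
So we need the smallest k with (3^k - 3)/2 ≥ 86.
k = 4: (3^4 - 3)/2 = 39 < 86 ✗
k = 5: (3^5 - 3)/2 = 120 ≥ 86 ✓

5


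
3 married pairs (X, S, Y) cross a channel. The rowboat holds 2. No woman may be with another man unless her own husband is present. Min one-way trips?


Label couples X, S, Y (H = husband, W = wife).
Counting alone: 6 people, the rowboat carries 2 and someone must bring it back, so each round trip nets at most +1 on the far side until the last crossing → at least 9 trips. The jealousy constraint makes 9 impossible; the shortest valid schedule has 11:
1. WX+WS →  (far: WX,WS; near: HX,HS,HY,WY)
2. WX ←       (far: WS; near: HX,HS,HY,WX,WY)
3. WX+WY →  (far: WX,WS,WY; near: HX,HS,HY)
4. WX ←       (far: WS,WY; near: HX,HS,HY,WX)
5. HS+HY →  (far: HS,WS,HY,WY; near: HX,WX)
6. HS+WS ←  (far: HY,WY; near: HX,WX,HS,WS)
7. HX+HS →  (far: HX,HS,HY,WY; near: WX,WS)
8. WY ←       (far: HX,HS,HY; near: WX,WS,WY)
9. WX+WS →  (far: HX,WX,HS,WS,HY; near: WY)
10. HY ←      (far: HX,WX,HS,WS; near: HY,WY)
11. HY+WY → (far: all six; near: empty)
In every state each wife is either with her husband or with no other man.
Minimum trips = 11

11


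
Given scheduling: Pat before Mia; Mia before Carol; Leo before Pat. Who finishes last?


Constraints: Pat before Mia; Mia before Carol; Leo before Pat
The last task can have nothing scheduled after it, so it must never appear on the left of a 'before'.
Tasks appearing before some other task: Pat, Mia, Leo.
The only task not in that list is Carol → it is last.

Carol


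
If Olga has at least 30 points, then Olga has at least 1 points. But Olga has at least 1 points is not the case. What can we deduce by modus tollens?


Modus tollens: P → Q, ¬Q ⊢ ¬P
P: Olga has at least 30 points
Q: Olga has at least 1 points
We have P → Q and Q is false.
By modus tollens, P must be false.

It is not the case that Olga has at least 30 points


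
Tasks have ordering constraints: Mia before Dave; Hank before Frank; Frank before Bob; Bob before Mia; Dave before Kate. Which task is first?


Constraints: Mia before Dave; Hank before Frank; Frank before Bob; Bob before Mia; Dave before Kate
The first task can have nothing scheduled before it, so it must never appear on the right of a 'before'.
Tasks appearing after some 'before': Dave, Frank, Bob, Mia, Kate.
The only task not in that list is Hank → it is first.

Hank


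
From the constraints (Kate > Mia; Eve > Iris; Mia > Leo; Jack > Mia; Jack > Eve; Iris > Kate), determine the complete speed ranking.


Constraints: Kate > Mia; Eve > Iris; Mia > Leo; Jack > Mia; Jack > Eve; Iris > Kate
Method: at each step, the next-highest is the one remaining person who never appears on the smaller side of a constraint between remaining people.
  Step 1: remaining {Kate, Mia, Iris, Leo, Eve, Jack}; on the smaller side: {Kate, Mia, Iris, Leo, Eve} → Jack is next (Jack > Mia; Jack > Eve).
  Step 2: remaining {Kate, Mia, Iris, Leo, Eve}; on the smaller side: {Kate, Mia, Iris, Leo} → Eve is next (Eve > Iris).
  Step 3: remaining {Kate, Mia, Iris, Leo}; on the smaller side: {Kate, Mia, Leo} → Iris is next (Iris > Kate).
  Step 4: remaining {Kate, Mia, Leo}; on the smaller side: {Mia, Leo} → Kate is next (Kate > Mia).
  Step 5: remaining {Mia, Leo}; on the smaller side: {Leo} → Mia is next (Mia > Leo).
  Step 6: only Leo remains → lowest.
Final ranking (highest to lowest):

Jack > Eve > Iris > Kate > Mia > Leo


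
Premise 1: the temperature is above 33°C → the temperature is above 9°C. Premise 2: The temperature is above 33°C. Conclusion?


Modus ponens: P → Q, P ⊢ Q
P: the temperature is above 33°C
Q: the temperature is above 9°C
We have P → Q and P is true.
By modus ponens, Q must be true.

The temperature is above 9°C


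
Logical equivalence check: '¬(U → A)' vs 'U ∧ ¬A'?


Expression 1: ¬(U → A)
Expression 2: U ∧ ¬A
Truth table (U A | Expr1 Expr2):
  T T |   F     F
  T F |   T     T
  F T |   F     F
  F F |   F     F
All 4 rows agree, so the expressions are logically equivalent.

Yes


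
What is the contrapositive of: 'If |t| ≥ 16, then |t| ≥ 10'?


Original: If |t| ≥ 16, then |t| ≥ 10
Contrapositive: If ¬Q, then ¬P
Negate Q: not (|t| ≥ 10)
Negate P: not (|t| ≥ 16)

If not (|t| ≥ 10), then not (|t| ≥ 16).


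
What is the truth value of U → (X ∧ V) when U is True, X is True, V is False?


U = True, X = True, V = False
Step 1: X ∧ V = True AND False = False
Step 2: U → (False): false only when U=True and consequent=False.
Result: False

False


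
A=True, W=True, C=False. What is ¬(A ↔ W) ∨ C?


A = True, W = True, C = False
Expression: ¬(A ↔ W) ∨ C
Step 1: A ↔ W = (True iff True) = True
Step 2: ¬(A ↔ W) = NOT True = False
Step 3: (False) ∨ C = False OR False = False

False


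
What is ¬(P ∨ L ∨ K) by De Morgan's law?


De Morgan's law: ¬(P ∨ Q ∨ R) ≡ ¬P ∧ ¬Q ∧ ¬R
¬(P ∨ L ∨ K) = ¬P ∧ ¬L ∧ ¬K

¬P ∧ ¬L ∧ ¬K


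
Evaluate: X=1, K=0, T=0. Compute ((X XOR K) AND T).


X XOR K = 1^0 = 1
1 AND 0 = 0

0


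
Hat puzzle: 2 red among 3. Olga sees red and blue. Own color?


Total red = 2, seen red = 1
Own red = 2 - 1 = 1
Olga's hat is red.

red


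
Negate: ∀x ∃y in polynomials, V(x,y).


Original: ∀x ∃y V(x,y)
Rule: ¬∀→∃, ¬∃→∀, negate predicate.
Negation: ∃x ∀y ¬V(x,y)

∃x ∀y ¬V(x,y)


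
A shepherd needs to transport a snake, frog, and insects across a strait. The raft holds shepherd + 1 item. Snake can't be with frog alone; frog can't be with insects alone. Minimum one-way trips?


1. shepherd+frog → 2. shepherd ← 3. shepherd+snake → 4. shepherd+frog ← 5. shepherd+insects → 6. shepherd ← 7. shepherd+frog →
Minimum trips = 7

7


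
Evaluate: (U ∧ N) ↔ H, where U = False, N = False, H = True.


U = False, N = False, H = True
Step 1: U ∧ N = False AND False = False
Step 2: (False) ↔ H: true when both sides have same truth value.
Result: False ↔ True = False

False


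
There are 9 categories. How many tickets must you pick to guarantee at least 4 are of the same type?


Pigeonhole: to guarantee k in one of n categories, need (k-1)×n + 1.
k = 4, n = 9
Minimum = (4-1) × 9 + 1 = 3 × 9 + 1

28


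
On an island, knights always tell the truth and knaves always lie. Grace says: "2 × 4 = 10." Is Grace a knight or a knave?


Statement: "2 × 4 = 10."
Actual: 2 × 4 = 8
Claimed: 10
Statement is FALSE → Grace lies → Knave

Knave


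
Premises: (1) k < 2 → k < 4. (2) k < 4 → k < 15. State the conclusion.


Hypothetical syllogism: P → Q, Q → R ⊢ P → R
Premise 1: k < 2 → k < 4
Premise 2: k < 4 → k < 15
Chain the implications: the middle term (k < 4) links the two.
Conclusion: If k < 2, then k < 15.

If k < 2, then k < 15.


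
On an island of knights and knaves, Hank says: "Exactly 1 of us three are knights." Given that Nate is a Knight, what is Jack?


Hank claims exactly 1 knights among Hank, Nate, Jack.
Given: Nate is a Knight.

Case 1: Hank is a Knight (tells truth)
  Then exactly 1 of the three are knights.
  Counting Hank, Nate: 2 knight(s) so far. Need -1 more → impossible.
Case 2: Hank is a Knave (lies)
  Then the count is NOT 1.
  If Jack = Knave, count = 1 = 1 → claim would be true, contradicts lie.
  If Jack = Knight, count = 2 ≠ 1 → lie confirmed ✓

Jack is a Knight.

Knight


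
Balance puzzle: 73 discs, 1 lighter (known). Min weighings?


Each weighing has 3 outcomes (left heavy / balance / right heavy), so k weighings distinguish at most 3^k cases; splitting into three near-equal groups achieves this.
Need 3^k ≥ 73: 3^3 = 27 < 73 ≤ 3^4 = 81
k = ⌈log₃(73)⌉ = 4

4


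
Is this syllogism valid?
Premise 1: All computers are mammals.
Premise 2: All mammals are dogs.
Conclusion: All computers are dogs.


Premise 1: All computers are mammals.
Premise 2: All mammals are dogs.
Conclusion: All computers are dogs.
Barbara syllogism (AAA-1): All A are B, All B are C → All A are C.
Middle term (mammals) distributed in premise 2.

Valid


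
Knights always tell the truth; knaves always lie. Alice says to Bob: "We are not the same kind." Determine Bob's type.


Alice says: "We are not the same kind."
Case 1: Alice is a Knight (truth-teller)
  Statement is true → they ARE different → Bob is a Knave
Case 2: Alice is a Knave (liar)
  Statement is false → they are NOT different → Bob is a Knave
In both cases, Bob is a Knave.

Knave


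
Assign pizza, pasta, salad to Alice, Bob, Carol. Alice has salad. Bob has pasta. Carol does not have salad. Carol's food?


From clues:
  Alice → salad
  Bob → pasta
By elimination, Carol gets the remaining.

pizza


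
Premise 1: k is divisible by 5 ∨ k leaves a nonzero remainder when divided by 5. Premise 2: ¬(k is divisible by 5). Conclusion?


Disjunctive syllogism: P ∨ Q, ¬P ⊢ Q
Disjunction: k is divisible by 5 ∨ k leaves a nonzero remainder when divided by 5
We know it is not the case that k is divisible by 5.
By disjunctive syllogism, the other disjunct must be true.

k leaves a nonzero remainder when divided by 5


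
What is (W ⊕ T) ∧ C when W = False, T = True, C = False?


W = False, T = True, C = False
Step 1: W ⊕ T = False XOR True = True
Step 2: True ∧ C = True AND False = False
XOR true when exactly one of W,T is true; then AND with C.

False


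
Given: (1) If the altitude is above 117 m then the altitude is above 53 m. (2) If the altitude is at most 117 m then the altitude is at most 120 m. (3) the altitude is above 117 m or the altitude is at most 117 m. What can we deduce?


Constructive dilemma: (P → Q) ∧ (R → S), P ∨ R ⊢ Q ∨ S
Premise 1: the altitude is above 117 m → the altitude is above 53 m
Premise 2: the altitude is at most 117 m → the altitude is at most 120 m
Premise 3: the altitude is above 117 m ∨ the altitude is at most 117 m
Case 1: Assuming the altitude is above 117 m, then by Premise 1, the altitude is above 53 m.
Case 2: Assuming the altitude is at most 117 m, then by Premise 2, the altitude is at most 120 m.
Since one of the altitude is above 117 m or the altitude is at most 117 m must hold, we get the altitude is above 53 m or the altitude is at most 120 m.

The altitude is above 53 m or the altitude is at most 120 m.


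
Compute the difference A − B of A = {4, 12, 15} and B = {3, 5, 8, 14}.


A = {4, 12, 15}
B = {3, 5, 8, 14}
Operation: difference A − B
In A but not B: 4, 12, 15

{4, 12, 15}


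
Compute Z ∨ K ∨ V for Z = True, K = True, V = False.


Z = True, K = True, V = False
Step 1: Z ∨ K = True OR True = True
Step 2: True ∨ V = True OR False = True
OR is true when at least one operand is true.

True


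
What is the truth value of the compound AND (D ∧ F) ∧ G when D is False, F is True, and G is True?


D = False, F = True, G = True
Step 1: D ∧ F = False AND True = False
Step 2: False ∧ G = False AND True = False
AND is true only when ALL operands are true.

False


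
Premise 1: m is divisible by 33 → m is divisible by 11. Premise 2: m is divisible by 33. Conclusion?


Modus ponens: P → Q, P ⊢ Q
P: m is divisible by 33
Q: m is divisible by 11
We have P → Q and P is true.
By modus ponens, Q must be true.

m is divisible by 11


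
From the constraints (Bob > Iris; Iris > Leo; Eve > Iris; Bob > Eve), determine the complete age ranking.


Constraints: Bob > Iris; Iris > Leo; Eve > Iris; Bob > Eve
Method: at each step, the next-highest is the one remaining person who never appears on the smaller side of a constraint between remaining people.
  Step 1: remaining {Eve, Bob, Leo, Iris}; on the smaller side: {Eve, Leo, Iris} → Bob is next (Bob > Iris; Bob > Eve).
  Step 2: remaining {Eve, Leo, Iris}; on the smaller side: {Leo, Iris} → Eve is next (Eve > Iris).
  Step 3: remaining {Leo, Iris}; on the smaller side: {Leo} → Iris is next (Iris > Leo).
  Step 4: only Leo remains → lowest.
Final ranking (highest to lowest):

Bob > Eve > Iris > Leo


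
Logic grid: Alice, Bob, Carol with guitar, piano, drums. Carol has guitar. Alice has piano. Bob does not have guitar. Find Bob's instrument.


From clues:
  Carol → guitar
  Alice → piano
By elimination, Bob gets the remaining.

drums


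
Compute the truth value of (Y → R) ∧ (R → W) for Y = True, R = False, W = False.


Y = True, R = False, W = False
Step 1: Y → R is false only when Y=True and R=False. Result: False
Step 2: R → W is false only when R=True and W=False. Result: True
Step 3: False ∧ True = False

False


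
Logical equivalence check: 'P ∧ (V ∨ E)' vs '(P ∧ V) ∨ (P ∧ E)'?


Expression 1: P ∧ (V ∨ E)
Expression 2: (P ∧ V) ∨ (P ∧ E)
Truth table (P V E | Expr1 Expr2):
  T T T |   T     T
  T T F |   T     T
  T F T |   T     T
  T F F |   F     F
  F T T |   F     F
  F T F |   F     F
  F F T |   F     F
  F F F |   F     F
All 8 rows agree, so the expressions are logically equivalent.

Yes


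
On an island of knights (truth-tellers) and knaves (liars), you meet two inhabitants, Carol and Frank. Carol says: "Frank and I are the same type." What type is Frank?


Carol says: "Frank and I are the same type."
Case 1: Carol is a Knight (truth-teller)
  Statement is true → they ARE the same → Frank is also a Knight
Case 2: Carol is a Knave (liar)
  Statement is false → they are NOT the same → Frank is a Knight
In both cases, Frank is a Knight.

Knight


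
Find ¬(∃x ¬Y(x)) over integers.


Original: ∃x ¬Y(x)
Rule: ¬∀→∃, ¬∃→∀, negate predicate.
Negation: ∀x Y(x)

∀x Y(x)


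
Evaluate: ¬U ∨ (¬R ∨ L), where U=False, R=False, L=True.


U = False, R = False, L = True
Expression: ¬U ∨ (¬R ∨ L)
Step 1: ¬R = NOT False = True
Step 2: ¬R ∨ L = True OR True = True
Step 3: ¬U = NOT False = True
Step 4: (True) ∨ (True) = True OR True = True

True


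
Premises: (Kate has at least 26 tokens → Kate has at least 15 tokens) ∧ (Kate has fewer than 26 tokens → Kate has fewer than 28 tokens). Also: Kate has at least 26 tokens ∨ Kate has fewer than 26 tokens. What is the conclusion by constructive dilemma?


Constructive dilemma: (P → Q) ∧ (R → S), P ∨ R ⊢ Q ∨ S
Premise 1: Kate has at least 26 tokens → Kate has at least 15 tokens
Premise 2: Kate has fewer than 26 tokens → Kate has fewer than 28 tokens
Premise 3: Kate has at least 26 tokens ∨ Kate has fewer than 26 tokens
Case 1: Assuming Kate has at least 26 tokens, then by Premise 1, Kate has at least 15 tokens.
Case 2: Assuming Kate has fewer than 26 tokens, then by Premise 2, Kate has fewer than 28 tokens.
Since one of Kate has at least 26 tokens or Kate has fewer than 26 tokens must hold, we get Kate has at least 15 tokens or Kate has fewer than 28 tokens.

Kate has at least 15 tokens or Kate has fewer than 28 tokens.


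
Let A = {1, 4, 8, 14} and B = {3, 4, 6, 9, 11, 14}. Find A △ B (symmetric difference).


A = {1, 4, 8, 14}
B = {3, 4, 6, 9, 11, 14}
Operation: symmetric difference
In A only: [1, 8], in B only: [3, 6, 9, 11]

{1, 3, 6, 8, 9, 11}


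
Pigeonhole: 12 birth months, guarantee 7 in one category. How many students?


Pigeonhole: to guarantee k in one of n categories, need (k-1)×n + 1.
k = 7, n = 12
Minimum = (7-1) × 12 + 1 = 6 × 12 + 1

73


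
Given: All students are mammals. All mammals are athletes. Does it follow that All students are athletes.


Premise 1: All students are mammals.
Premise 2: All mammals are athletes.
Conclusion: All students are athletes.
Barbara syllogism (AAA-1): All A are B, All B are C → All A are C.
Middle term (mammals) distributed in premise 2.

Valid


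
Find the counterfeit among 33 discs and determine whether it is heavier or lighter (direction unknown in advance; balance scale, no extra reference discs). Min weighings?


Let n = 33. 66 possibilities (n discs × lighter/heavier); each weighing has 3 outcomes.
Bound for k weighings: say the first weighing puts j discs on each pan. If it tips, the 2j weighed discs remain suspects (each with a known direction) and k-1 weighings give 3^(k-1) outcomes; 3^(k-1) is odd, so 2j ≤ 3^(k-1) - 1. If it balances, the n - 2j unweighed discs remain with direction unknown: 2(n - 2j) ≤ 3^(k-1) - 1 by the same parity argument. Adding, n ≤ (3^(k-1) - 1) + (3^(k-1) - 1)/2 = (3^k - 3)/2, and the classical three-group strategy achieves this (3 discs in 2 weighings, 12 in 3, 39 in 4, 120 in 5).
So we need the smallest k with (3^k - 3)/2 ≥ 33.
k = 3: (3^3 - 3)/2 = 12 < 33 ✗
k = 4: (3^4 - 3)/2 = 39 ≥ 33 ✓

4


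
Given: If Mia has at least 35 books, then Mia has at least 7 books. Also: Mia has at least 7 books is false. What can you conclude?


Modus tollens: P → Q, ¬Q ⊢ ¬P
P: Mia has at least 35 books
Q: Mia has at least 7 books
We have P → Q and Q is false.
By modus tollens, P must be false.

It is not the case that Mia has at least 35 books


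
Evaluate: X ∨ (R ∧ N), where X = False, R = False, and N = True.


X = False, R = False, N = True
Step 1: R ∧ N = False AND True = False
Step 2: X ∨ False = False OR False = False
AND evaluated first (higher precedence); then OR applied.

False


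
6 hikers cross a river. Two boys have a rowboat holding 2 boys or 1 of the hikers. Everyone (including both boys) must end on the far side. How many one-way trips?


Per crossing of one of the hikers: boys→, one←, one of the hikers→, one← = 4 trips
6 × 4 = 24, + 1 final boys→ = 25
Minimum trips = 25

25


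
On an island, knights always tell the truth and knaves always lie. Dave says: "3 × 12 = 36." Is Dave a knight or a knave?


Statement: "3 × 12 = 36."
Actual: 3 × 12 = 36
Claimed: 36
Statement is TRUE → Dave tells the truth → Knight

Knight


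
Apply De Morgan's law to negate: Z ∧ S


De Morgan's law: ¬(P ∧ Q) ≡ ¬P ∨ ¬Q
¬(Z ∧ S) = ¬Z ∨ ¬S

¬Z ∨ ¬S


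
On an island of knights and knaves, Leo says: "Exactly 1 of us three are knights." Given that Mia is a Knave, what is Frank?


Leo claims exactly 1 knights among Leo, Mia, Frank.
Given: Mia is a Knave.

Case 1: Leo is a Knight (tells truth)
  Then exactly 1 of the three are knights.
  Counting Leo, Mia: 1 knight(s) so far. Need 0 more → Frank = Knave.
Case 2: Leo is a Knave (lies)
  Then the count is NOT 1.
  If Frank = Knight, count = 1 = 1 → claim would be true, contradicts lie.
  If Frank = Knave, count = 0 ≠ 1 → lie confirmed ✓

Frank is a Knave.

Knave


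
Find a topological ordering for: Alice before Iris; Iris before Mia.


Constraints: Alice before Iris; Iris before Mia
Method: repeatedly schedule the remaining task that has no remaining task required before it.
  Step 1: remaining {Mia, Iris, Alice}; every task except Alice still has a predecessor pending → schedule Alice.
  Step 2: remaining {Mia, Iris}; every task except Iris still has a predecessor pending → schedule Iris.
  Step 3: only Mia remains → schedule Mia.
Resulting order:

Alice → Iris → Mia


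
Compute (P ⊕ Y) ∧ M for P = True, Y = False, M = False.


P = True, Y = False, M = False
Step 1: P ⊕ Y = True XOR False = True
Step 2: True ∧ M = True AND False = False
XOR true when exactly one of P,Y is true; then AND with M.

False


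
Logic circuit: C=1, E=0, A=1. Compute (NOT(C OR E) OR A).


C OR E = 1
NOT(1) = 0
0 OR 1 = 1

1


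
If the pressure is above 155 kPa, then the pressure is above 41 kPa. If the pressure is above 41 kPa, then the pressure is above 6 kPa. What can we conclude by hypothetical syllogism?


Hypothetical syllogism: P → Q, Q → R ⊢ P → R
Premise 1: the pressure is above 155 kPa → the pressure is above 41 kPa
Premise 2: the pressure is above 41 kPa → the pressure is above 6 kPa
Chain the implications: the middle term (the pressure is above 41 kPa) links the two.
Conclusion: If the pressure is above 155 kPa, then the pressure is above 6 kPa.

If the pressure is above 155 kPa, then the pressure is above 6 kPa.


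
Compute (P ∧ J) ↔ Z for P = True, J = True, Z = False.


P = True, J = True, Z = False
Step 1: P ∧ J = True AND True = True
Step 2: (True) ↔ Z: true when both sides have same truth value.
Result: True ↔ False = False

False


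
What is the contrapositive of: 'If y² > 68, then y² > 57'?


Original: If y² > 68, then y² > 57
Contrapositive: If ¬Q, then ¬P
Negate Q: not (y² > 57)
Negate P: not (y² > 68)

If not (y² > 57), then not (y² > 68).


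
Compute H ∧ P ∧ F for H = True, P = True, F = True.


H = True, P = True, F = True
Step 1: H ∧ P = True AND True = True
Step 2: (True) ∧ F = (True) AND True = True
AND is true only when ALL operands are true.

True


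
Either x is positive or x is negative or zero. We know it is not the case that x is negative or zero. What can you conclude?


Disjunctive syllogism: P ∨ Q, ¬P ⊢ Q
Disjunction: x is positive ∨ x is negative or zero
We know it is not the case that x is negative or zero.
By disjunctive syllogism, the other disjunct must be true.

x is positive


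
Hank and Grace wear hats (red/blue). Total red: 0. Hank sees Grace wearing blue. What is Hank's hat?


Total red = 0, Grace = blue
Red accounted for: 0
Remaining for Hank: 0
Hank's hat is blue.

blue


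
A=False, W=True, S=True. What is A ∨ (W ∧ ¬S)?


A = False, W = True, S = True
Expression: A ∨ (W ∧ ¬S)
Step 1: ¬S = NOT True = False
Step 2: W ∧ ¬S = True AND False = False
Step 3: A ∨ (False) = False OR False = False

False


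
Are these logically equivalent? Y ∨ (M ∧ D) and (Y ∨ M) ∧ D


Expression 1: Y ∨ (M ∧ D)
Expression 2: (Y ∨ M) ∧ D
Truth table (Y M D | Expr1 Expr2):
  T T T |   T     T
  T T F |   T     F   ← differ
  T F T |   T     T
  T F F |   T     F   ← differ
  F T T |   T     T
  F T F |   F     F
  F F T |   F     F
  F F F |   F     F
Counterexample: Y=T, M=T, D=F gives Expr1 = T but Expr2 = F, so the expressions are NOT logically equivalent.

No


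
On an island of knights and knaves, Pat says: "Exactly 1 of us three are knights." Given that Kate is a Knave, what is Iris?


Pat claims exactly 1 knights among Pat, Kate, Iris.
Given: Kate is a Knave.

Case 1: Pat is a Knight (tells truth)
  Then exactly 1 of the three are knights.
  Counting Pat, Kate: 1 knight(s) so far. Need 0 more → Iris = Knave.
Case 2: Pat is a Knave (lies)
  Then the count is NOT 1.
  If Iris = Knight, count = 1 = 1 → claim would be true, contradicts lie.
  If Iris = Knave, count = 0 ≠ 1 → lie confirmed ✓

Iris is a Knave.

Knave


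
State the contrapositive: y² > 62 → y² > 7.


Original: If y² > 62, then y² > 7
Contrapositive: If ¬Q, then ¬P
Negate Q: not (y² > 7)
Negate P: not (y² > 62)

If not (y² > 7), then not (y² > 62).


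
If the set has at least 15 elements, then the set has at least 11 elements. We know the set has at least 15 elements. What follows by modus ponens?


Modus ponens: P → Q, P ⊢ Q
P: the set has at least 15 elements
Q: the set has at least 11 elements
We have P → Q and P is true.
By modus ponens, Q must be true.

The set has at least 11 elements


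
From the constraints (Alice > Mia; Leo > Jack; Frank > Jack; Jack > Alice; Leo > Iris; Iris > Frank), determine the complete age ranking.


Constraints: Alice > Mia; Leo > Jack; Frank > Jack; Jack > Alice; Leo > Iris; Iris > Frank
Method: at each step, the next-highest is the one remaining person who never appears on the smaller side of a constraint between remaining people.
  Step 1: remaining {Jack, Alice, Iris, Mia, Leo, Frank}; on the smaller side: {Jack, Alice, Iris, Mia, Frank} → Leo is next (Leo > Jack; Leo > Iris).
  Step 2: remaining {Jack, Alice, Iris, Mia, Frank}; on the smaller side: {Jack, Alice, Mia, Frank} → Iris is next (Iris > Frank).
  Step 3: remaining {Jack, Alice, Mia, Frank}; on the smaller side: {Jack, Alice, Mia} → Frank is next (Frank > Jack).
  Step 4: remaining {Jack, Alice, Mia}; on the smaller side: {Alice, Mia} → Jack is next (Jack > Alice).
  Step 5: remaining {Alice, Mia}; on the smaller side: {Mia} → Alice is next (Alice > Mia).
  Step 6: only Mia remains → lowest.
Final ranking (highest to lowest):

Leo > Iris > Frank > Jack > Alice > Mia


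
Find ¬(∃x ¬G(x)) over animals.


Original: ∃x ¬G(x)
Rule: ¬∀→∃, ¬∃→∀, negate predicate.
Negation: ∀x G(x)

∀x G(x)


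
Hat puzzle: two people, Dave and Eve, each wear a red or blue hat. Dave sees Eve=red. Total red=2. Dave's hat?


Total red = 2, Eve = red
Red accounted for: 1
Remaining for Dave: 1
Dave's hat is red.

red


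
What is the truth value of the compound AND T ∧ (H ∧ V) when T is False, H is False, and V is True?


T = False, H = False, V = True
Step 1: H ∧ V = False AND True = False
Step 2: T ∧ False = False AND False = False
AND is true only when ALL operands are true.

False


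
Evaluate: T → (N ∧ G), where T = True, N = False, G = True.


T = True, N = False, G = True
Step 1: N ∧ G = False AND True = False
Step 2: T → (False): false only when T=True and consequent=False.
Result: False

False


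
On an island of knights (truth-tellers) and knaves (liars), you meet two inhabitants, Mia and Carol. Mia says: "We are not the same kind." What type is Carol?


Mia says: "We are not the same kind."
Case 1: Mia is a Knight (truth-teller)
  Statement is true → they ARE different → Carol is a Knave
Case 2: Mia is a Knave (liar)
  Statement is false → they are NOT different → Carol is a Knave
In both cases, Carol is a Knave.

Knave
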